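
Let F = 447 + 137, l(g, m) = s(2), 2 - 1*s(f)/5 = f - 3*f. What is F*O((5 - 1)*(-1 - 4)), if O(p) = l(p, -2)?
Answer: 17520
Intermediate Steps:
s(f) = 10 + 10*f (s(f) = 10 - 5*(f - 3*f) = 10 - (-10)*f = 10 + 10*f)
l(g, m) = 30 (l(g, m) = 10 + 10*2 = 10 + 20 = 30)
O(p) = 30
F = 584
F*O((5 - 1)*(-1 - 4)) = 584*30 = 17520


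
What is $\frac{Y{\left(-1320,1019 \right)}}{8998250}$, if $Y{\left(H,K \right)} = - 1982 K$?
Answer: $- \frac{1009829}{4499125} \approx -0.22445$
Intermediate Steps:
$\frac{Y{\left(-1320,1019 \right)}}{8998250} = \frac{\left(-1982\right) 1019}{8998250} = \left(-2019658\right) \frac{1}{8998250} = - \frac{1009829}{4499125}$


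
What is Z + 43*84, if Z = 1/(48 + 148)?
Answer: 707953/196 ≈ 3612.0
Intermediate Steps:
Z = 1/196 ≈ 0.0051020
Z + 43*84 = 1/196 + 43*84 = 1/196 + 3612 = 707953/196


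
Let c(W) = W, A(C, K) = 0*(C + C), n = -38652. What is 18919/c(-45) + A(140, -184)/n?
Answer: -18919/45 ≈ -420.42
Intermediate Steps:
A(C, K) = 0 (A(C, K) = 0*(2*C) = 0)
18919/c(-45) + A(140, -184)/n = 18919/(-45) + 0/(-38652) = 18919*(-1/45) + 0*(-1/38652) = -18919/45 + 0 = -18919/45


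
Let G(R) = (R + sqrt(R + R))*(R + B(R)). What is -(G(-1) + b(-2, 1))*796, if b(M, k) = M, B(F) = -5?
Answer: -3184 + 4776*I*sqrt(2) ≈ -3184.0 + 6754.3*I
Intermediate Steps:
G(R) = (-5 + R)*(R + sqrt(2)*sqrt(R)) (G(R) = (R + sqrt(R + R))*(R - 5) = (R + sqrt(2*R))*(-5 + R) = (R + sqrt(2)*sqrt(R))*(-5 + R) = (-5 + R)*(R + sqrt(2)*sqrt(R)))
-(G(-1) + b(-2, 1))*796 = -(((-1)**2 - 5*(-1) + sqrt(2)*(-1)**(3/2) - 5*sqrt(2)*sqrt(-1)) - 2)*796 = -((1 + 5 + sqrt(2)*(-I) - 5*sqrt(2)*I) - 2)*796 = -((1 + 5 - I*sqrt(2) - 5*I*sqrt(2)) - 2)*796 = -((6 - 6*I*sqrt(2)) - 2)*796 = -(4 - 6*I*sqrt(2))*796 = (-4 + 6*I*sqrt(2))*796 = -3184 + 4776*I*sqrt(2)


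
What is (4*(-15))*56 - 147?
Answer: -3507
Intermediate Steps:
(4*(-15))*56 - 147 = -60*56 - 147 = -3360 - 147 = -3507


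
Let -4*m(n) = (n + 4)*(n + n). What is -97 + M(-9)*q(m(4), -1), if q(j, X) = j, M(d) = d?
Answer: 47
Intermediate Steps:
m(n) = -n*(4 + n)/2 (m(n) = -(n + 4)*(n + n)/4 = -(4 + n)*2*n/4 = -n*(4 + n)/2)
-97 + M(-9)*q(m(4), -1) = -97 - (-9)*4*(4 + 4)/2 = -97 - (-9)*4*8/2 = -97 - 9*(-16) = -97 + 144 = 47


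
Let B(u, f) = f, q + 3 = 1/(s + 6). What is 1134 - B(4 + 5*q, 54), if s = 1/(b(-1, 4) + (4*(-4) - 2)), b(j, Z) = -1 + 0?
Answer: 1080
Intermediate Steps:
b(j, Z) = -1
s = -1/19 (s = 1/(-1 + (4*(-4) - 2)) = 1/(-1 + (-16 - 2)) = 1/(-1 - 18) = 1/(-19) = -1/19 ≈ -0.052632)
q = -320/113 (q = -3 + 1/(-1/19 + 6) = -3 + 1/(113/19) = -3 + 19/113 = -320/113 ≈ -2.8319)
1134 - B(4 + 5*q, 54) = 1134 - 1*54 = 1134 - 54 = 1080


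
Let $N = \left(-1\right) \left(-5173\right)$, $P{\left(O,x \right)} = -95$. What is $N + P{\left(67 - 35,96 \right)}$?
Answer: $5078$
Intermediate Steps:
$N = 5173$
$N + P{\left(67 - 35,96 \right)} = 5173 - 95 = 5078$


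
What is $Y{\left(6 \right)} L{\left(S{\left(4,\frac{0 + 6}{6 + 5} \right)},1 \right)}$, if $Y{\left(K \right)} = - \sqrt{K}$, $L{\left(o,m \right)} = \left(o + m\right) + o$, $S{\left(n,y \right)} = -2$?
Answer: $3 \sqrt{6} \approx 7.3485$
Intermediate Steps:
$L{\left(o,m \right)} = m + 2 o$ ($L{\left(o,m \right)} = \left(m + o\right) + o = m + 2 o$)
$Y{\left(6 \right)} L{\left(S{\left(4,\frac{0 + 6}{6 + 5} \right)},1 \right)} = - \sqrt{6} \left(1 + 2 \left(-2\right)\right) = - \sqrt{6} \left(1 - 4\right) = - \sqrt{6} \left(-3\right) = 3 \sqrt{6}$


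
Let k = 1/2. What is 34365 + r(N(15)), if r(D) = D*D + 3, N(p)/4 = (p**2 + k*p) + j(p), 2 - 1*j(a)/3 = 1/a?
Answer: 23573956/25 ≈ 9.4296e+5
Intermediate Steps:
k = 1/2 ≈ 0.50000
j(a) = 6 - 3/a
N(p) = 24 - 12/p + 2*p + 4*p**2 (N(p) = 4*((p**2 + p/2) + (6 - 3/p)) = 4*(6 + p**2 + p/2 - 3/p) = 24 - 12/p + 2*p + 4*p**2)
r(D) = 3 + D**2 (r(D) = D**2 + 3 = 3 + D**2)
34365 + r(N(15)) = 34365 + (3 + (24 - 12/15 + 2*15 + 4*15**2)**2) = 34365 + (3 + (24 - 12*1/15 + 30 + 4*225)**2) = 34365 + (3 + (24 - 4/5 + 30 + 900)**2) = 34365 + (3 + (4766/5)**2) = 34365 + (3 + 22714756/25) = 34365 + 22714831/25 = 23573956/25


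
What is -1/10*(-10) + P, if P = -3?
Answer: -2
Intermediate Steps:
-1/10*(-10) + P = -1/10*(-10) - 3 = -1*⅒*(-10) - 3 = -⅒*(-10) - 3 = 1 - 3 = -2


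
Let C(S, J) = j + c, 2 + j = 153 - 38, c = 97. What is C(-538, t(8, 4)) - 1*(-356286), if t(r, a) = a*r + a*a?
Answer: 356496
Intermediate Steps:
j = 113 (j = -2 + (153 - 38) = -2 + 115 = 113)
t(r, a) = a**2 + a*r (t(r, a) = a*r + a**2 = a**2 + a*r)
C(S, J) = 210 (C(S, J) = 113 + 97 = 210)
C(-538, t(8, 4)) - 1*(-356286) = 210 - 1*(-356286) = 210 + 356286 = 356496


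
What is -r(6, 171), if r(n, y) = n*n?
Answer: -36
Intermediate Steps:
r(n, y) = n²
-r(6, 171) = -1*6² = -1*36 = -36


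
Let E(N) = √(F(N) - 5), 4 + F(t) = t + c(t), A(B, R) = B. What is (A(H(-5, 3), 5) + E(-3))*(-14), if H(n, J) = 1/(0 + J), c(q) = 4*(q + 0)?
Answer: -14/3 - 28*I*√6 ≈ -4.6667 - 68.586*I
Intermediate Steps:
c(q) = 4*q
H(n, J) = 1/J
F(t) = -4 + 5*t (F(t) = -4 + (t + 4*t) = -4 + 5*t)
E(N) = √(-9 + 5*N) (E(N) = √((-4 + 5*N) - 5) = √(-9 + 5*N))
(A(H(-5, 3), 5) + E(-3))*(-14) = (1/3 + √(-9 + 5*(-3)))*(-14) = (⅓ + √(-9 - 15))*(-14) = (⅓ + √(-24))*(-14) = (⅓ + 2*I*√6)*(-14) = -14/3 - 28*I*√6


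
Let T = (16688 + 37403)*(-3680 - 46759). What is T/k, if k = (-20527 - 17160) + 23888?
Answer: 2728295949/13799 ≈ 1.9772e+5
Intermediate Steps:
T = -2728295949 (T = 54091*(-50439) = -2728295949)
k = -13799 (k = -37687 + 23888 = -13799)
T/k = -2728295949/(-13799) = -2728295949*(-1/13799) = 2728295949/13799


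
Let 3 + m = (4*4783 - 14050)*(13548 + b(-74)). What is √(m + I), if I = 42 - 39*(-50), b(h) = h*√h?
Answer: √(68852925 - 376068*I*√74) ≈ 8300.0 - 194.9*I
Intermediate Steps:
b(h) = h^(3/2)
I = 1992 (I = 42 + 1950 = 1992)
m = 68850933 - 376068*I*√74 (m = -3 + (4*4783 - 14050)*(13548 + (-74)^(3/2)) = -3 + (19132 - 14050)*(13548 - 74*I*√74) = -3 + 5082*(13548 - 74*I*√74) = -3 + (68850936 - 376068*I*√74) = 68850933 - 376068*I*√74 ≈ 6.8851e+7 - 3.2351e+6*I)
√(m + I) = √((68850933 - 376068*I*√74) + 1992) = √(68852925 - 376068*I*√74)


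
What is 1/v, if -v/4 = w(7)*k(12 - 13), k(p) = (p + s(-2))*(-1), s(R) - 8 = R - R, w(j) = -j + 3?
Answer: -1/112 ≈ -0.0089286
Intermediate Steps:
w(j) = 3 - j
s(R) = 8 (s(R) = 8 + (R - R) = 8 + 0 = 8)
k(p) = -8 - p (k(p) = (p + 8)*(-1) = (8 + p)*(-1) = -8 - p)
v = -112 (v = -4*(3 - 1*7)*(-8 - (12 - 13)) = -4*(3 - 7)*(-8 - 1*(-1)) = -(-16)*(-8 + 1) = -(-16)*(-7) = -4*28 = -112)
1/v = 1/(-112) = -1/112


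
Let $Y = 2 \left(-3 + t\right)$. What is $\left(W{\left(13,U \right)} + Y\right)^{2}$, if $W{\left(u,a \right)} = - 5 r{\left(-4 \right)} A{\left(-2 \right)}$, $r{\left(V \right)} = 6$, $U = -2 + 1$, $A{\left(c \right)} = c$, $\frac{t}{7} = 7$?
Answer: $23104$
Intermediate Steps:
$t = 49$ ($t = 7 \cdot 7 = 49$)
$U = -1$
$W{\left(u,a \right)} = 60$ ($W{\left(u,a \right)} = \left(-5\right) 6 \left(-2\right) = \left(-30\right) \left(-2\right) = 60$)
$Y = 92$ ($Y = 2 \left(-3 + 49\right) = 2 \cdot 46 = 92$)
$\left(W{\left(13,U \right)} + Y\right)^{2} = \left(60 + 92\right)^{2} = 152^{2} = 23104$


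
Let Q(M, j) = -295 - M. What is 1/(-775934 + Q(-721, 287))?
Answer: -1/775508 ≈ -1.2895e-6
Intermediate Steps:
1/(-775934 + Q(-721, 287)) = 1/(-775934 + (-295 - 1*(-721))) = 1/(-775934 + (-295 + 721)) = 1/(-775934 + 426) = 1/(-775508) = -1/775508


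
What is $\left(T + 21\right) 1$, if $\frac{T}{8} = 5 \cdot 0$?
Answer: $21$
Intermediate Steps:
$T = 0$ ($T = 8 \cdot 5 \cdot 0 = 8 \cdot 0 = 0$)
$\left(T + 21\right) 1 = \left(0 + 21\right) 1 = 21 \cdot 1 = 21$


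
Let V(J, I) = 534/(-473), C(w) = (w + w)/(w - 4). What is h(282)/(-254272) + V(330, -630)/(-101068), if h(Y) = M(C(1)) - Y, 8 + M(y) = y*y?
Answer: 15725286077/13674953993184 ≈ 0.0011499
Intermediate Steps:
C(w) = 2*w/(-4 + w) (C(w) = (2*w)/(-4 + w) = 2*w/(-4 + w))
V(J, I) = -534/473 (V(J, I) = 534*(-1/473) = -534/473)
M(y) = -8 + y² (M(y) = -8 + y*y = -8 + y²)
h(Y) = -68/9 - Y (h(Y) = (-8 + (2*1/(-4 + 1))²) - Y = (-8 + (2*1/(-3))²) - Y = (-8 + (2*1*(-⅓))²) - Y = (-8 + (-⅔)²) - Y = (-8 + 4/9) - Y = -68/9 - Y)
h(282)/(-254272) + V(330, -630)/(-101068) = (-68/9 - 1*282)/(-254272) - 534/473/(-101068) = (-68/9 - 282)*(-1/254272) - 534/473*(-1/101068) = -2606/9*(-1/254272) + 267/23902582 = 1303/1144224 + 267/23902582 = 15725286077/13674953993184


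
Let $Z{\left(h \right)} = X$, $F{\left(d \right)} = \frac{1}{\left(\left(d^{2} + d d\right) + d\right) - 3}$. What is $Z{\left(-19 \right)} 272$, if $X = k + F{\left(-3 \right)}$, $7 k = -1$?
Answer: $- \frac{340}{21} \approx -16.19$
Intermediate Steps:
$k = - \frac{1}{7}$ ($k = \frac{1}{7} \left(-1\right) = - \frac{1}{7} \approx -0.14286$)
$F{\left(d \right)} = \frac{1}{-3 + d + 2 d^{2}}$ ($F{\left(d \right)} = \frac{1}{\left(\left(d^{2} + d^{2}\right) + d\right) - 3} = \frac{1}{\left(2 d^{2} + d\right) - 3} = \frac{1}{\left(d + 2 d^{2}\right) - 3} = \frac{1}{-3 + d + 2 d^{2}}$)
$X = - \frac{5}{84}$ ($X = - \frac{1}{7} + \frac{1}{-3 - 3 + 2 \left(-3\right)^{2}} = - \frac{1}{7} + \frac{1}{-3 - 3 + 2 \cdot 9} = - \frac{1}{7} + \frac{1}{-3 - 3 + 18} = - \frac{1}{7} + \frac{1}{12} = - \frac{5}{84} \approx -0.059524$)
$Z{\left(h \right)} = - \frac{5}{84}$
$Z{\left(-19 \right)} 272 = \left(- \frac{5}{84}\right) 272 = - \frac{340}{21}$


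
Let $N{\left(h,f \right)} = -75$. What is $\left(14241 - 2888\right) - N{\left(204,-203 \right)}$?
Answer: $11428$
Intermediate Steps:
$\left(14241 - 2888\right) - N{\left(204,-203 \right)} = \left(14241 - 2888\right) - -75 = \left(14241 + \left(-5823 + 2935\right)\right) + 75 = \left(14241 - 2888\right) + 75 = 11353 + 75 = 11428$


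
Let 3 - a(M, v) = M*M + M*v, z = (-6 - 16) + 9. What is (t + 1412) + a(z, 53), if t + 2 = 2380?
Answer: 4313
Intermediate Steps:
t = 2378 (t = -2 + 2380 = 2378)
z = -13 (z = -22 + 9 = -13)
a(M, v) = 3 - M² - M*v (a(M, v) = 3 - (M*M + M*v) = 3 - (M² + M*v) = 3 + (-M² - M*v) = 3 - M² - M*v)
(t + 1412) + a(z, 53) = (2378 + 1412) + (3 - 1*(-13)² - 1*(-13)*53) = 3790 + (3 - 1*169 + 689) = 3790 + (3 - 169 + 689) = 3790 + 523 = 4313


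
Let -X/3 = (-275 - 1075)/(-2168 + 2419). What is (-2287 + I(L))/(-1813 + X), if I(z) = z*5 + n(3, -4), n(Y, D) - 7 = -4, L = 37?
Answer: 526849/451013 ≈ 1.1681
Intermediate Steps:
n(Y, D) = 3 (n(Y, D) = 7 - 4 = 3)
X = 4050/251 (X = -3*(-275 - 1075)/(-2168 + 2419) = -(-4050)/251 = -3*(-1350/251) = 4050/251 ≈ 16.135)
I(z) = 3 + 5*z (I(z) = z*5 + 3 = 5*z + 3 = 3 + 5*z)
(-2287 + I(L))/(-1813 + X) = (-2287 + (3 + 5*37))/(-1813 + 4050/251) = (-2287 + (3 + 185))/(-451013/251) = (-2287 + 188)*(-251/451013) = -2099*(-251/451013) = 526849/451013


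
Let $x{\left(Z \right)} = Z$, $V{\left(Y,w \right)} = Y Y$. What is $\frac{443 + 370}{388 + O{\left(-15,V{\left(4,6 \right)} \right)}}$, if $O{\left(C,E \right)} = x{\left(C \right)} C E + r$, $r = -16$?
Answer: $\frac{271}{1324} \approx 0.20468$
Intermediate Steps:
$V{\left(Y,w \right)} = Y^{2}$
$O{\left(C,E \right)} = -16 + E C^{2}$ ($O{\left(C,E \right)} = C C E - 16 = C^{2} E - 16 = E C^{2} - 16 = -16 + E C^{2}$)
$\frac{443 + 370}{388 + O{\left(-15,V{\left(4,6 \right)} \right)}} = \frac{443 + 370}{388 - \left(16 - 4^{2} \left(-15\right)^{2}\right)} = \frac{813}{388 + \left(-16 + 16 \cdot 225\right)} = \frac{813}{388 + \left(-16 + 3600\right)} = \frac{813}{388 + 3584} = \frac{813}{3972} = 813 \cdot \frac{1}{3972} = \frac{271}{1324}$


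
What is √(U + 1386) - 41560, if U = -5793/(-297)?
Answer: -41560 + √1530595/33 ≈ -41523.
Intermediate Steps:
U = 1931/99 (U = -5793*(-1/297) = 1931/99 ≈ 19.505)
√(U + 1386) - 41560 = √(1931/99 + 1386) - 41560 = √(139145/99) - 41560 = √1530595/33 - 41560 = -41560 + √1530595/33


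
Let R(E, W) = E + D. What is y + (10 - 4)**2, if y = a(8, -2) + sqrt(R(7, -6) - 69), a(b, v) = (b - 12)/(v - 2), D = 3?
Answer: 37 + I*sqrt(59) ≈ 37.0 + 7.6811*I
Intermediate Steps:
R(E, W) = 3 + E (R(E, W) = E + 3 = 3 + E)
a(b, v) = (-12 + b)/(-2 + v)
y = 1 + I*sqrt(59) (y = (-12 + 8)/(-2 - 2) + sqrt((3 + 7) - 69) = -4/(-4) + sqrt(10 - 69) = -1/4*(-4) + sqrt(-59) = 1 + I*sqrt(59) ≈ 1.0 + 7.6811*I)
y + (10 - 4)**2 = (1 + I*sqrt(59)) + (10 - 4)**2 = (1 + I*sqrt(59)) + 6**2 = (1 + I*sqrt(59)) + 36 = 37 + I*sqrt(59)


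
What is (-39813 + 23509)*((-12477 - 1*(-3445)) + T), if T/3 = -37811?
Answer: 1996669360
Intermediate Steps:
T = -113433 (T = 3*(-37811) = -113433)
(-39813 + 23509)*((-12477 - 1*(-3445)) + T) = (-39813 + 23509)*((-12477 - 1*(-3445)) - 113433) = -16304*((-12477 + 3445) - 113433) = -16304*(-9032 - 113433) = -16304*(-122465) = 1996669360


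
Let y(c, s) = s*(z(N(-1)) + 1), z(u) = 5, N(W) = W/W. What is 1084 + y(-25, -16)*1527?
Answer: -145508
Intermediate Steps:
N(W) = 1
y(c, s) = 6*s (y(c, s) = s*(5 + 1) = s*6 = 6*s)
1084 + y(-25, -16)*1527 = 1084 + (6*(-16))*1527 = 1084 - 96*1527 = 1084 - 146592 = -145508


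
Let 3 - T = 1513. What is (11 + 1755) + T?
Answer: 256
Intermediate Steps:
T = -1510 (T = 3 - 1*1513 = 3 - 1513 = -1510)
(11 + 1755) + T = (11 + 1755) - 1510 = 1766 - 1510 = 256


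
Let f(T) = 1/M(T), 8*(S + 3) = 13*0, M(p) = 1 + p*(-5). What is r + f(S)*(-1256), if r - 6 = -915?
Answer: -1975/2 ≈ -987.50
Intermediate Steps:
r = -909 (r = 6 - 915 = -909)
M(p) = 1 - 5*p
S = -3 (S = -3 + (13*0)/8 = -3 + (⅛)*0 = -3 + 0 = -3)
f(T) = 1/(1 - 5*T)
r + f(S)*(-1256) = -909 - 1/(-1 + 5*(-3))*(-1256) = -909 - 1/(-1 - 15)*(-1256) = -909 - 1/(-16)*(-1256) = -909 - 1*(-1/16)*(-1256) = -909 + (1/16)*(-1256) = -909 - 157/2 = -1975/2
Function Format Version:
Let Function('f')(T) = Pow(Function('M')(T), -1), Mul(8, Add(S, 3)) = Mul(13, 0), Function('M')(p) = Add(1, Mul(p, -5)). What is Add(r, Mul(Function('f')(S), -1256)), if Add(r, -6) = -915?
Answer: Rational(-1975, 2) ≈ -987.50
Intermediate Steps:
r = -909 (r = Add(6, -915) = -909)
Function('M')(p) = Add(1, Mul(-5, p))
S = -3 (S = Add(-3, Mul(Rational(1, 8), Mul(13, 0))) = Add(-3, Mul(Rational(1, 8), 0)) = Add(-3, 0) = -3)
Function('f')(T) = Pow(Add(1, Mul(-5, T)), -1)
Add(r, Mul(Function('f')(S), -1256)) = Add(-909, Mul(Mul(-1, Pow(Add(-1, Mul(5, -3)), -1)), -1256)) = Add(-909, Mul(Mul(-1, Pow(Add(-1, -15), -1)), -1256)) = Add(-909, Mul(Mul(-1, Pow(-16, -1)), -1256)) = Add(-909, Mul(Mul(-1, Rational(-1, 16)), -1256)) = Add(-909, Mul(Rational(1, 16), -1256)) = Add(-909, Rational(-157, 2)) = Rational(-1975, 2)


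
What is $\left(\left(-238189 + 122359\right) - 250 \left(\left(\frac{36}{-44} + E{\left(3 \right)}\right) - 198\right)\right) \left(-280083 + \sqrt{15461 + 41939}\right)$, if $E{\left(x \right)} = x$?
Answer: $\frac{206037457290}{11} - \frac{7356300 \sqrt{574}}{11} \approx 1.8715 \cdot 10^{10}$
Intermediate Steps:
$\left(\left(-238189 + 122359\right) - 250 \left(\left(\frac{36}{-44} + E{\left(3 \right)}\right) - 198\right)\right) \left(-280083 + \sqrt{15461 + 41939}\right) = \left(\left(-238189 + 122359\right) - 250 \left(\left(\frac{36}{-44} + 3\right) - 198\right)\right) \left(-280083 + \sqrt{15461 + 41939}\right) = \left(-115830 - 250 \left(\left(36 \left(- \frac{1}{44}\right) + 3\right) - 198\right)\right) \left(-280083 + \sqrt{57400}\right) = \left(-115830 - 250 \left(\left(- \frac{9}{11} + 3\right) - 198\right)\right) \left(-280083 + 10 \sqrt{574}\right) = \left(-115830 - 250 \left(\frac{24}{11} - 198\right)\right) \left(-280083 + 10 \sqrt{574}\right) = \left(-115830 - - \frac{538500}{11}\right) \left(-280083 + 10 \sqrt{574}\right) = \left(-115830 + \frac{538500}{11}\right) \left(-280083 + 10 \sqrt{574}\right) = - \frac{735630 \left(-280083 + 10 \sqrt{574}\right)}{11} = \frac{206037457290}{11} - \frac{7356300 \sqrt{574}}{11}$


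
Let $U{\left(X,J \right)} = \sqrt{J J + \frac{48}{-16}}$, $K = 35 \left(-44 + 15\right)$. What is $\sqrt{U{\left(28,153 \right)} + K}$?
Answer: $\sqrt{-1015 + \sqrt{23406}} \approx 29.36 i$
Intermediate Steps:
$K = -1015$ ($K = 35 \left(-29\right) = -1015$)
$U{\left(X,J \right)} = \sqrt{-3 + J^{2}}$ ($U{\left(X,J \right)} = \sqrt{J^{2} + 48 \left(- \frac{1}{16}\right)} = \sqrt{J^{2} - 3} = \sqrt{-3 + J^{2}}$)
$\sqrt{U{\left(28,153 \right)} + K} = \sqrt{\sqrt{-3 + 153^{2}} - 1015} = \sqrt{\sqrt{-3 + 23409} - 1015} = \sqrt{\sqrt{23406} - 1015} = \sqrt{-1015 + \sqrt{23406}}$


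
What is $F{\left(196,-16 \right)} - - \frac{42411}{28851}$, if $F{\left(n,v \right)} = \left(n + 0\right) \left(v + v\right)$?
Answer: $- \frac{60303687}{9617} \approx -6270.5$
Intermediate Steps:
$F{\left(n,v \right)} = 2 n v$ ($F{\left(n,v \right)} = n 2 v = 2 n v$)
$F{\left(196,-16 \right)} - - \frac{42411}{28851} = 2 \cdot 196 \left(-16\right) - - \frac{42411}{28851} = -6272 - \left(-42411\right) \frac{1}{28851} = -6272 - - \frac{14137}{9617} = -6272 + \frac{14137}{9617} = - \frac{60303687}{9617}$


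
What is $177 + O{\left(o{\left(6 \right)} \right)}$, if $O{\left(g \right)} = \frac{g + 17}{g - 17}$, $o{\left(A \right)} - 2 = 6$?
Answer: $\frac{1568}{9} \approx 174.22$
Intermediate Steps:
$o{\left(A \right)} = 8$ ($o{\left(A \right)} = 2 + 6 = 8$)
$O{\left(g \right)} = \frac{17 + g}{-17 + g}$
$177 + O{\left(o{\left(6 \right)} \right)} = 177 + \frac{17 + 8}{-17 + 8} = 177 + \frac{1}{-9} \cdot 25 = 177 - \frac{25}{9} = \frac{1568}{9}$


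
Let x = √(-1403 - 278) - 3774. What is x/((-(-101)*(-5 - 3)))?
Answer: 1887/404 - 41*I/808 ≈ 4.6708 - 0.050743*I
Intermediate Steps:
x = -3774 + 41*I (x = √(-1681) - 3774 = 41*I - 3774 = -3774 + 41*I ≈ -3774.0 + 41.0*I)
x/((-(-101)*(-5 - 3))) = (-3774 + 41*I)/((-(-101)*(-5 - 3))) = (-3774 + 41*I)/((-(-101)*(-8))) = (-3774 + 41*I)/((-101*8)) = (-3774 + 41*I)/(-808) = (-3774 + 41*I)*(-1/808) = 1887/404 - 41*I/808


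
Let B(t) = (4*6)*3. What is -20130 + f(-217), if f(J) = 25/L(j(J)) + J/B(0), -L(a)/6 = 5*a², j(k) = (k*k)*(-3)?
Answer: -9642762708844271/478952766936 ≈ -20133.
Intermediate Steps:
j(k) = -3*k² (j(k) = k²*(-3) = -3*k²)
L(a) = -30*a²
B(t) = 72 (B(t) = 24*3 = 72)
f(J) = -5/(54*J⁴) + J/72 (f(J) = 25/((-30*9*J⁴)) + J/72 = 25/((-270*J⁴)) + J*(1/72) = 25/((-270*J⁴)) + J/72 = 25*(-1/(270*J⁴)) + J/72 = -5/(54*J⁴) + J/72)
-20130 + f(-217) = -20130 + (-5/54/(-217)⁴ + (1/72)*(-217)) = -20130 + (-5/54*1/2217373921 - 217/72) = -20130 + (-5/119738191734 - 217/72) = -20130 - 1443510422591/478952766936 = -9642762708844271/478952766936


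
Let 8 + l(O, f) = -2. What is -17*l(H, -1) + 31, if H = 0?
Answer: 201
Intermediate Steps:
l(O, f) = -10 (l(O, f) = -8 - 2 = -10)
-17*l(H, -1) + 31 = -17*(-10) + 31 = 170 + 31 = 201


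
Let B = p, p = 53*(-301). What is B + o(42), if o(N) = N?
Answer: -15911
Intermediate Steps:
p = -15953
B = -15953
B + o(42) = -15953 + 42 = -15911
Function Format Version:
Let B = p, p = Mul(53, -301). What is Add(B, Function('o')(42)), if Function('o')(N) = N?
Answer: -15911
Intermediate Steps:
p = -15953
B = -15953
Add(B, Function('o')(42)) = Add(-15953, 42) = -15911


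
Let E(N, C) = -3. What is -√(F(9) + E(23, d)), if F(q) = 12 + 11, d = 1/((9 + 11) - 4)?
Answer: -2*√5 ≈ -4.4721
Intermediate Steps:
d = 1/16 (d = 1/(20 - 4) = 1/16 ≈ 0.062500)
F(q) = 23
-√(F(9) + E(23, d)) = -√(23 - 3) = -√20 = -2*√5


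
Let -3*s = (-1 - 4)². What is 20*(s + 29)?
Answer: 1240/3 ≈ 413.33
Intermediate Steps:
s = -25/3 (s = -(-1 - 4)²/3 = -⅓*(-5)² = -⅓*25 = -25/3 ≈ -8.3333)
20*(s + 29) = 20*(-25/3 + 29) = 20*(62/3) = 1240/3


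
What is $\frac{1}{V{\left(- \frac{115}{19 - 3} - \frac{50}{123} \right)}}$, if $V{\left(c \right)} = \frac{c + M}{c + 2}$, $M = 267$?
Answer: $- \frac{11009}{510511} \approx -0.021565$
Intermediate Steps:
$V{\left(c \right)} = \frac{267 + c}{2 + c}$ ($V{\left(c \right)} = \frac{c + 267}{c + 2} = \frac{267 + c}{2 + c}$)
$\frac{1}{V{\left(- \frac{115}{19 - 3} - \frac{50}{123} \right)}} = \frac{1}{\frac{1}{2 - \left(\frac{50}{123} + \frac{115}{19 - 3}\right)} \left(267 - \left(\frac{50}{123} + \frac{115}{19 - 3}\right)\right)} = \frac{1}{\frac{1}{2 - \left(\frac{50}{123} + \frac{115}{16}\right)} \left(267 - \left(\frac{50}{123} + \frac{115}{16}\right)\right)} = \frac{1}{\frac{1}{2 - \frac{14945}{1968}} \left(267 - \frac{14945}{1968}\right)} = \frac{1}{\frac{1}{- \frac{11009}{1968}} \cdot \frac{510511}{1968}} = \frac{1}{\left(- \frac{1968}{11009}\right) \frac{510511}{1968}} = \frac{1}{- \frac{510511}{11009}} = - \frac{11009}{510511}$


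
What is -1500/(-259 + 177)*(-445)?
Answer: -333750/41 ≈ -8140.2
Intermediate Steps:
-1500/(-259 + 177)*(-445) = -1500/(-82)*(-445) = -1500*(-1/82)*(-445) = (750/41)*(-445) = -333750/41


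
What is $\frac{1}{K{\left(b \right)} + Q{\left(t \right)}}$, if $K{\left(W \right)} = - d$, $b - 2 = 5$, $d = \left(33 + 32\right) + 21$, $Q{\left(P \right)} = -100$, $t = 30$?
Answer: $- \frac{1}{186} \approx -0.0053763$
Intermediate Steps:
$d = 86$ ($d = 65 + 21 = 86$)
$b = 7$ ($b = 2 + 5 = 7$)
$K{\left(W \right)} = -86$ ($K{\left(W \right)} = \left(-1\right) 86 = -86$)
$\frac{1}{K{\left(b \right)} + Q{\left(t \right)}} = \frac{1}{-86 - 100} = \frac{1}{-186} = - \frac{1}{186}$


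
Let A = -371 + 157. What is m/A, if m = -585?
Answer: 585/214 ≈ 2.7336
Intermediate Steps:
A = -214
m/A = -585/(-214) = -585*(-1/214) = 585/214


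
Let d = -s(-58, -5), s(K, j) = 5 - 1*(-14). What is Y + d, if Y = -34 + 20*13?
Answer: 207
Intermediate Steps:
s(K, j) = 19 (s(K, j) = 5 + 14 = 19)
Y = 226 (Y = -34 + 260 = 226)
d = -19 (d = -1*19 = -19)
Y + d = 226 - 19 = 207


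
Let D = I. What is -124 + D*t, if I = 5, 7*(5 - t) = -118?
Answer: -103/7 ≈ -14.714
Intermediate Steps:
t = 153/7 (t = 5 - 1/7*(-118) = 5 + 118/7 = 153/7 ≈ 21.857)
D = 5
-124 + D*t = -124 + 5*(153/7) = -124 + 765/7 = -103/7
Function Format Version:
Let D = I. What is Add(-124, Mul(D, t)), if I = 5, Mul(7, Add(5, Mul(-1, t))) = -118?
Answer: Rational(-103, 7) ≈ -14.714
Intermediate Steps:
t = Rational(153, 7) (t = Add(5, Mul(Rational(-1, 7), -118)) = Add(5, Rational(118, 7)) = Rational(153, 7) ≈ 21.857)
D = 5
Add(-124, Mul(D, t)) = Add(-124, Mul(5, Rational(153, 7))) = Add(-124, Rational(765, 7)) = Rational(-103, 7)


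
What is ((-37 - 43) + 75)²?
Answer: 25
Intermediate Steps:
((-37 - 43) + 75)² = (-80 + 75)² = (-5)² = 25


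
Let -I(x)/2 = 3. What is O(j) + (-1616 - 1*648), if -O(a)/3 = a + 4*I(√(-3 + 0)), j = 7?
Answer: -2213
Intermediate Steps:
I(x) = -6 (I(x) = -2*3 = -6)
O(a) = 72 - 3*a (O(a) = -3*(a + 4*(-6)) = -3*(a - 24) = -3*(-24 + a) = 72 - 3*a)
O(j) + (-1616 - 1*648) = (72 - 3*7) + (-1616 - 1*648) = (72 - 21) + (-1616 - 648) = 51 - 2264 = -2213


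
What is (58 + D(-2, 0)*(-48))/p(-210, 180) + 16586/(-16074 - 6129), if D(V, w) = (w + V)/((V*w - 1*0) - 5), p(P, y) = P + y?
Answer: -1132547/555075 ≈ -2.0403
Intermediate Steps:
D(V, w) = (V + w)/(-5 + V*w) (D(V, w) = (V + w)/((V*w + 0) - 5) = (V + w)/(V*w - 5) = (V + w)/(-5 + V*w))
(58 + D(-2, 0)*(-48))/p(-210, 180) + 16586/(-16074 - 6129) = (58 + ((-2 + 0)/(-5 - 2*0))*(-48))/(-210 + 180) + 16586/(-16074 - 6129) = (58 + (-2/(-5 + 0))*(-48))/(-30) + 16586/(-22203) = (58 + (-2/(-5))*(-48))*(-1/30) + 16586*(-1/22203) = (58 - ⅕*(-2)*(-48))*(-1/30) - 16586/22203 = (58 + (⅖)*(-48))*(-1/30) - 16586/22203 = (58 - 96/5)*(-1/30) - 16586/22203 = (194/5)*(-1/30) - 16586/22203 = -97/75 - 16586/22203 = -1132547/555075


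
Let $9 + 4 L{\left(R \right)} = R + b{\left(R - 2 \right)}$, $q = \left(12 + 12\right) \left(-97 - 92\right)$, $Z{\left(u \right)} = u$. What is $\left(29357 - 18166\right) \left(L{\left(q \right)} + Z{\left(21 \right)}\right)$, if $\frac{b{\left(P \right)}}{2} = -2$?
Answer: $- \frac{49967815}{4} \approx -1.2492 \cdot 10^{7}$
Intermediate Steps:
$b{\left(P \right)} = -4$ ($b{\left(P \right)} = 2 \left(-2\right) = -4$)
$q = -4536$ ($q = 24 \left(-189\right) = -4536$)
$L{\left(R \right)} = - \frac{13}{4} + \frac{R}{4}$ ($L{\left(R \right)} = - \frac{9}{4} + \frac{R - 4}{4} = - \frac{9}{4} + \frac{-4 + R}{4} = - \frac{9}{4} + \left(-1 + \frac{R}{4}\right) = - \frac{13}{4} + \frac{R}{4}$)
$\left(29357 - 18166\right) \left(L{\left(q \right)} + Z{\left(21 \right)}\right) = \left(29357 - 18166\right) \left(\left(- \frac{13}{4} + \frac{1}{4} \left(-4536\right)\right) + 21\right) = 11191 \left(\left(- \frac{13}{4} - 1134\right) + 21\right) = 11191 \left(- \frac{4549}{4} + 21\right) = 11191 \left(- \frac{4465}{4}\right) = - \frac{49967815}{4}$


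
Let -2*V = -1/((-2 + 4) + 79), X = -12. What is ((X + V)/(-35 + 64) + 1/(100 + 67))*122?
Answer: -672647/13527 ≈ -49.726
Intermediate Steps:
V = 1/162 (V = -(-1)/(2*((-2 + 4) + 79)) = -(-1)/(2*(2 + 79)) = -(-1)/(2*81) = -1/2*(-1/81) = 1/162 ≈ 0.0061728)
((X + V)/(-35 + 64) + 1/(100 + 67))*122 = ((-12 + 1/162)/(-35 + 64) + 1/(100 + 67))*122 = (-1943/162/29 + 1/167)*122 = (-1943/162*1/29 + 1/167)*122 = (-67/162 + 1/167)*122 = -11027/27054*122 = -672647/13527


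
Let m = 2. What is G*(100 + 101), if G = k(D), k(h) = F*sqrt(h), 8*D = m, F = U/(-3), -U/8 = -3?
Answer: -804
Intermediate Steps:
U = 24 (U = -8*(-3) = 24)
F = -8 (F = 24/(-3) = 24*(-1/3) = -8)
D = 1/4 (D = (1/8)*2 = 1/4 ≈ 0.25000)
k(h) = -8*sqrt(h)
G = -4 (G = -8*sqrt(1/4) = -8*1/2 = -4)
G*(100 + 101) = -4*(100 + 101) = -4*201 = -804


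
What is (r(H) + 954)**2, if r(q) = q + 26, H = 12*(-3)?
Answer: 891136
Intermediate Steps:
H = -36
r(q) = 26 + q
(r(H) + 954)**2 = ((26 - 36) + 954)**2 = (-10 + 954)**2 = 944**2 = 891136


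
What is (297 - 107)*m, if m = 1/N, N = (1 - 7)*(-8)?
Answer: 95/24 ≈ 3.9583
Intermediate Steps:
N = 48 (N = -6*(-8) = 48)
m = 1/48 ≈ 0.020833
(297 - 107)*m = (297 - 107)*(1/48) = 190*(1/48) = 95/24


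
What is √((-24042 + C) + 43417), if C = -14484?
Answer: √4891 ≈ 69.936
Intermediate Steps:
√((-24042 + C) + 43417) = √((-24042 - 14484) + 43417) = √(-38526 + 43417) = √4891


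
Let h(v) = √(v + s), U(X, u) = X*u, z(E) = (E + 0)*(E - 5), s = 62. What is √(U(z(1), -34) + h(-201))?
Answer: √(136 + I*√139) ≈ 11.673 + 0.50501*I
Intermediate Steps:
z(E) = E*(-5 + E)
h(v) = √(62 + v) (h(v) = √(v + 62) = √(62 + v))
√(U(z(1), -34) + h(-201)) = √((1*(-5 + 1))*(-34) + √(62 - 201)) = √((1*(-4))*(-34) + √(-139)) = √(-4*(-34) + I*√139) = √(136 + I*√139)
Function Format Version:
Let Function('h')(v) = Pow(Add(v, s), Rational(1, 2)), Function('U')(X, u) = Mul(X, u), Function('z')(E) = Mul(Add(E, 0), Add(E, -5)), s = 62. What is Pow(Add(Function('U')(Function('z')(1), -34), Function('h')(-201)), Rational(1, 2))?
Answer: Pow(Add(136, Mul(I, Pow(139, Rational(1, 2)))), Rational(1, 2)) ≈ Add(11.673, Mul(0.50501, I))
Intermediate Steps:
Function('z')(E) = Mul(E, Add(-5, E))
Function('h')(v) = Pow(Add(62, v), Rational(1, 2)) (Function('h')(v) = Pow(Add(v, 62), Rational(1, 2)) = Pow(Add(62, v), Rational(1, 2)))
Pow(Add(Function('U')(Function('z')(1), -34), Function('h')(-201)), Rational(1, 2)) = Pow(Add(Mul(Mul(1, Add(-5, 1)), -34), Pow(Add(62, -201), Rational(1, 2))), Rational(1, 2)) = Pow(Add(Mul(Mul(1, -4), -34), Pow(-139, Rational(1, 2))), Rational(1, 2)) = Pow(Add(Mul(-4, -34), Mul(I, Pow(139, Rational(1, 2)))), Rational(1, 2)) = Pow(Add(136, Mul(I, Pow(139, Rational(1, 2)))), Rational(1, 2))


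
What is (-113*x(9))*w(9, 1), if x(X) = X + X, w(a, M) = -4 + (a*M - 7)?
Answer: 4068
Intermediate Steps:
w(a, M) = -11 + M*a (w(a, M) = -4 + (M*a - 7) = -4 + (-7 + M*a) = -11 + M*a)
x(X) = 2*X
(-113*x(9))*w(9, 1) = (-226*9)*(-11 + 1*9) = (-113*18)*(-11 + 9) = -2034*(-2) = 4068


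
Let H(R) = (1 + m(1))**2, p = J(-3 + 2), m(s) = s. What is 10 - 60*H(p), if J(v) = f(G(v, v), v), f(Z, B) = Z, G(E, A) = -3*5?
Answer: -230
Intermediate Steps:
G(E, A) = -15
J(v) = -15
p = -15
H(R) = 4 (H(R) = (1 + 1)**2 = 2**2 = 4)
10 - 60*H(p) = 10 - 60*4 = 10 - 240 = -230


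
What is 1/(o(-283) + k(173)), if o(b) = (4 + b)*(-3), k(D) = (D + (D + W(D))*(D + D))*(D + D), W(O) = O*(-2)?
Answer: -1/20650173 ≈ -4.8426e-8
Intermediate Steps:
W(O) = -2*O
k(D) = 2*D*(D - 2*D**2) (k(D) = (D + (D - 2*D)*(D + D))*(D + D) = (D + (-D)*(2*D))*(2*D) = (D - 2*D**2)*(2*D) = 2*D*(D - 2*D**2))
o(b) = -12 - 3*b
1/(o(-283) + k(173)) = 1/((-12 - 3*(-283)) + 173**2*(2 - 4*173)) = 1/((-12 + 849) + 29929*(2 - 692)) = 1/(837 + 29929*(-690)) = 1/(837 - 20651010) = 1/(-20650173) = -1/20650173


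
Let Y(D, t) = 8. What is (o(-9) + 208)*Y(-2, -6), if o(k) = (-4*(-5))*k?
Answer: 224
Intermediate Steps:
o(k) = 20*k
(o(-9) + 208)*Y(-2, -6) = (20*(-9) + 208)*8 = (-180 + 208)*8 = 28*8 = 224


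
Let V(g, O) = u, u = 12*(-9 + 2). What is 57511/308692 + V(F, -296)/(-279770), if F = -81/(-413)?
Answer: 8057891299/43181380420 ≈ 0.18661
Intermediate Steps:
F = 81/413 (F = -81*(-1/413) = 81/413 ≈ 0.19613)
u = -84 (u = 12*(-7) = -84)
V(g, O) = -84
57511/308692 + V(F, -296)/(-279770) = 57511/308692 - 84/(-279770) = 57511*(1/308692) - 84*(-1/279770) = 57511/308692 + 42/139885 = 8057891299/43181380420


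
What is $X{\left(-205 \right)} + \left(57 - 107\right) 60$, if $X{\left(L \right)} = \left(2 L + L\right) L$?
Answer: $123075$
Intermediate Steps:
$X{\left(L \right)} = 3 L^{2}$ ($X{\left(L \right)} = 3 L L = 3 L^{2}$)
$X{\left(-205 \right)} + \left(57 - 107\right) 60 = 3 \left(-205\right)^{2} + \left(57 - 107\right) 60 = 3 \cdot 42025 - 3000 = 126075 - 3000 = 123075$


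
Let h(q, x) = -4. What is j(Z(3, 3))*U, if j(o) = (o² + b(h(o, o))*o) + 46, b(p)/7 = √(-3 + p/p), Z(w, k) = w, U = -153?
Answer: -8415 - 3213*I*√2 ≈ -8415.0 - 4543.9*I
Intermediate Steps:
b(p) = 7*I*√2 (b(p) = 7*√(-3 + p/p) = 7*√(-3 + 1) = 7*√(-2) = 7*(I*√2) = 7*I*√2)
j(o) = 46 + o² + 7*I*o*√2 (j(o) = (o² + (7*I*√2)*o) + 46 = (o² + 7*I*o*√2) + 46 = 46 + o² + 7*I*o*√2)
j(Z(3, 3))*U = (46 + 3² + 7*I*3*√2)*(-153) = (46 + 9 + 21*I*√2)*(-153) = (55 + 21*I*√2)*(-153) = -8415 - 3213*I*√2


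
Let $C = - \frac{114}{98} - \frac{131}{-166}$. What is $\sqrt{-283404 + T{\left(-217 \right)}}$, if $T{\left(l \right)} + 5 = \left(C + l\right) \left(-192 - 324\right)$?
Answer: $\frac{i \sqrt{57805282355}}{581} \approx 413.82 i$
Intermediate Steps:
$C = - \frac{3043}{8134}$ ($C = \left(-114\right) \frac{1}{98} - - \frac{131}{166} = - \frac{57}{49} + \frac{131}{166} = - \frac{3043}{8134} \approx -0.37411$)
$T{\left(l \right)} = \frac{764759}{4067} - 516 l$ ($T{\left(l \right)} = -5 + \left(- \frac{3043}{8134} + l\right) \left(-192 - 324\right) = -5 + \left(- \frac{3043}{8134} + l\right) \left(-516\right) = -5 - \left(- \frac{785094}{4067} + 516 l\right) = \frac{764759}{4067} - 516 l$)
$\sqrt{-283404 + T{\left(-217 \right)}} = \sqrt{-283404 + \left(\frac{764759}{4067} - -111972\right)} = \sqrt{-283404 + \left(\frac{764759}{4067} + 111972\right)} = \sqrt{-283404 + \frac{456154883}{4067}} = \sqrt{- \frac{696449185}{4067}} = \frac{i \sqrt{57805282355}}{581}$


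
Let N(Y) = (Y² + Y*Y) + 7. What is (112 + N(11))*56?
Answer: 20216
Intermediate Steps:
N(Y) = 7 + 2*Y² (N(Y) = (Y² + Y²) + 7 = 2*Y² + 7 = 7 + 2*Y²)
(112 + N(11))*56 = (112 + (7 + 2*11²))*56 = (112 + (7 + 2*121))*56 = (112 + (7 + 242))*56 = (112 + 249)*56 = 361*56 = 20216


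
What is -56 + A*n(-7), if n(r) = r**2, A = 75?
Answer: 3619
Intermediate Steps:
-56 + A*n(-7) = -56 + 75*(-7)**2 = -56 + 75*49 = -56 + 3675 = 3619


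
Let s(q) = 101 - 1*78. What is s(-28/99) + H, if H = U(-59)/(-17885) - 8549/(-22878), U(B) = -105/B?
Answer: 16121898073/689748822 ≈ 23.374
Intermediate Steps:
H = 257675167/689748822 (H = -105/(-59)/(-17885) - 8549/(-22878) = -105*(-1/59)*(-1/17885) - 8549*(-1/22878) = (105/59)*(-1/17885) + 8549/22878 = -3/30149 + 8549/22878 = 257675167/689748822 ≈ 0.37358)
s(q) = 23 (s(q) = 101 - 78 = 23)
s(-28/99) + H = 23 + 257675167/689748822 = 16121898073/689748822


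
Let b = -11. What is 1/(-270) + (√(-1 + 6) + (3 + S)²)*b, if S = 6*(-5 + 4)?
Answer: -26731/270 - 11*√5 ≈ -123.60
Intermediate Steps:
S = -6 (S = 6*(-1) = -6)
1/(-270) + (√(-1 + 6) + (3 + S)²)*b = 1/(-270) + (√(-1 + 6) + (3 - 6)²)*(-11) = -1/270 + (√5 + (-3)²)*(-11) = -1/270 + (√5 + 9)*(-11) = -1/270 + (9 + √5)*(-11) = -1/270 + (-99 - 11*√5) = -26731/270 - 11*√5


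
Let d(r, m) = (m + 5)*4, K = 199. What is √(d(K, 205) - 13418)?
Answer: I*√12578 ≈ 112.15*I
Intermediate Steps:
d(r, m) = 20 + 4*m (d(r, m) = (5 + m)*4 = 20 + 4*m)
√(d(K, 205) - 13418) = √((20 + 4*205) - 13418) = √((20 + 820) - 13418) = √(840 - 13418) = √(-12578) = I*√12578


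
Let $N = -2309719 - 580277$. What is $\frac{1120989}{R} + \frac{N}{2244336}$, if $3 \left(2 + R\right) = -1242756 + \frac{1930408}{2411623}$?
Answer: $- \frac{1119314903143360121}{280268143532625452} \approx -3.9937$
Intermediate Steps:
$N = -2889996$
$R = - \frac{2997071492318}{7234869}$ ($R = -2 + \frac{-1242756 + \frac{1930408}{2411623}}{3} = -2 + \frac{1}{3} \left(- \frac{2997057022580}{2411623}\right) = -2 - \frac{2997057022580}{7234869} = - \frac{2997071492318}{7234869} \approx -4.1425 \cdot 10^{5}$)
$\frac{1120989}{R} + \frac{N}{2244336} = \frac{1120989}{- \frac{2997071492318}{7234869}} - \frac{2889996}{2244336} = 1120989 \left(- \frac{7234869}{2997071492318}\right) - \frac{240833}{187028} = - \frac{8110208565441}{2997071492318} - \frac{240833}{187028} = - \frac{1119314903143360121}{280268143532625452}$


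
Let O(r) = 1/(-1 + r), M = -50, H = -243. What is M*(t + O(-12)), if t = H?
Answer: 158000/13 ≈ 12154.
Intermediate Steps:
t = -243
M*(t + O(-12)) = -50*(-243 + 1/(-1 - 12)) = -50*(-243 + 1/(-13)) = -50*(-243 - 1/13) = -50*(-3160/13) = 158000/13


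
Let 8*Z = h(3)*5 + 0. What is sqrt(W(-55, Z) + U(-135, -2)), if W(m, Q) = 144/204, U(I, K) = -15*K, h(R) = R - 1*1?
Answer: 3*sqrt(986)/17 ≈ 5.5413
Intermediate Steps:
h(R) = -1 + R (h(R) = R - 1 = -1 + R)
Z = 5/4 (Z = ((-1 + 3)*5 + 0)/8 = (2*5 + 0)/8 = (10 + 0)/8 = (1/8)*10 = 5/4 ≈ 1.2500)
W(m, Q) = 12/17 (W(m, Q) = 144*(1/204) = 12/17)
sqrt(W(-55, Z) + U(-135, -2)) = sqrt(12/17 - 15*(-2)) = sqrt(12/17 + 30) = sqrt(522/17) = 3*sqrt(986)/17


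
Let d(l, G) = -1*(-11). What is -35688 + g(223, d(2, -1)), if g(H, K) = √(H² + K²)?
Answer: -35688 + 5*√1994 ≈ -35465.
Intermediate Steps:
d(l, G) = 11
-35688 + g(223, d(2, -1)) = -35688 + √(223² + 11²) = -35688 + √(49729 + 121) = -35688 + √49850 = -35688 + 5*√1994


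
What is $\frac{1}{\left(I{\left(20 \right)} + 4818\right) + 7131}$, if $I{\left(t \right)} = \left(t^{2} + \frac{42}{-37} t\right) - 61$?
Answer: $\frac{37}{453816} \approx 8.1531 \cdot 10^{-5}$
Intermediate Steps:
$I{\left(t \right)} = -61 + t^{2} - \frac{42 t}{37}$ ($I{\left(t \right)} = \left(t^{2} + 42 \left(- \frac{1}{37}\right) t\right) - 61 = \left(t^{2} - \frac{42 t}{37}\right) - 61 = -61 + t^{2} - \frac{42 t}{37}$)
$\frac{1}{\left(I{\left(20 \right)} + 4818\right) + 7131} = \frac{1}{\left(\left(-61 + 20^{2} - \frac{840}{37}\right) + 4818\right) + 7131} = \frac{1}{\left(\left(-61 + 400 - \frac{840}{37}\right) + 4818\right) + 7131} = \frac{1}{\left(\frac{11703}{37} + 4818\right) + 7131} = \frac{1}{\frac{189969}{37} + 7131} = \frac{1}{\frac{453816}{37}} = \frac{37}{453816}$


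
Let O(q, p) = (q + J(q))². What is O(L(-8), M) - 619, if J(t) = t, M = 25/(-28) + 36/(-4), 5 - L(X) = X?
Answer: 57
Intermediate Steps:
L(X) = 5 - X
M = -277/28 (M = 25*(-1/28) + 36*(-¼) = -25/28 - 9 = -277/28 ≈ -9.8929)
O(q, p) = 4*q² (O(q, p) = (q + q)² = (2*q)² = 4*q²)
O(L(-8), M) - 619 = 4*(5 - 1*(-8))² - 619 = 4*(5 + 8)² - 619 = 4*13² - 619 = 4*169 - 619 = 676 - 619 = 57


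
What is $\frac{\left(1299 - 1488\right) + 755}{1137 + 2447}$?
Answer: $\frac{283}{1792} \approx 0.15792$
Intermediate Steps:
$\frac{\left(1299 - 1488\right) + 755}{1137 + 2447} = \frac{\left(1299 - 1488\right) + 755}{3584} = \left(-189 + 755\right) \frac{1}{3584} = 566 \cdot \frac{1}{3584} = \frac{283}{1792}$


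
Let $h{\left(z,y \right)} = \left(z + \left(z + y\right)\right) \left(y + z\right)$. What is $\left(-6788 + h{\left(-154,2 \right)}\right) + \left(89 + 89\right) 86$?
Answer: $55032$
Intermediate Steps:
$h{\left(z,y \right)} = \left(y + z\right) \left(y + 2 z\right)$ ($h{\left(z,y \right)} = \left(z + \left(y + z\right)\right) \left(y + z\right) = \left(y + 2 z\right) \left(y + z\right) = \left(y + z\right) \left(y + 2 z\right)$)
$\left(-6788 + h{\left(-154,2 \right)}\right) + \left(89 + 89\right) 86 = \left(-6788 + \left(2^{2} + 2 \left(-154\right)^{2} + 3 \cdot 2 \left(-154\right)\right)\right) + \left(89 + 89\right) 86 = \left(-6788 + \left(4 + 2 \cdot 23716 - 924\right)\right) + 178 \cdot 86 = \left(-6788 + \left(4 + 47432 - 924\right)\right) + 15308 = \left(-6788 + 46512\right) + 15308 = 39724 + 15308 = 55032$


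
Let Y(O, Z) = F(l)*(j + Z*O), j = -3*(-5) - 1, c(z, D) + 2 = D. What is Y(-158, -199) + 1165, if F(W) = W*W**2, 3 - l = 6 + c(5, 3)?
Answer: -2012019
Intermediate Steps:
c(z, D) = -2 + D
l = -4 (l = 3 - (6 + (-2 + 3)) = 3 - (6 + 1) = 3 - 1*7 = 3 - 7 = -4)
F(W) = W**3
j = 14 (j = 15 - 1 = 14)
Y(O, Z) = -896 - 64*O*Z (Y(O, Z) = (-4)**3*(14 + Z*O) = -64*(14 + O*Z) = -896 - 64*O*Z)
Y(-158, -199) + 1165 = (-896 - 64*(-158)*(-199)) + 1165 = (-896 - 2012288) + 1165 = -2013184 + 1165 = -2012019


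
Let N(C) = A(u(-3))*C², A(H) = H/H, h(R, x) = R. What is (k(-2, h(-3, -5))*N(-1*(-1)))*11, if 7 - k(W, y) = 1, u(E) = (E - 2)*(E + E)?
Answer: 66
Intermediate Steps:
u(E) = 2*E*(-2 + E) (u(E) = (-2 + E)*(2*E) = 2*E*(-2 + E))
k(W, y) = 6 (k(W, y) = 7 - 1*1 = 7 - 1 = 6)
A(H) = 1
N(C) = C² (N(C) = 1*C² = C²)
(k(-2, h(-3, -5))*N(-1*(-1)))*11 = (6*(-1*(-1))²)*11 = (6*1²)*11 = (6*1)*11 = 6*11 = 66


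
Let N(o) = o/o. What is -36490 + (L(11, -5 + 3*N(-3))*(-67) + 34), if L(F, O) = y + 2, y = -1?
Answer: -36523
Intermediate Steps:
N(o) = 1
L(F, O) = 1 (L(F, O) = -1 + 2 = 1)
-36490 + (L(11, -5 + 3*N(-3))*(-67) + 34) = -36490 + (1*(-67) + 34) = -36490 + (-67 + 34) = -36490 - 33 = -36523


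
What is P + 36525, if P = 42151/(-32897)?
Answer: 1201520774/32897 ≈ 36524.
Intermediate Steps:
P = -42151/32897 (P = 42151*(-1/32897) = -42151/32897 ≈ -1.2813)
P + 36525 = -42151/32897 + 36525 = 1201520774/32897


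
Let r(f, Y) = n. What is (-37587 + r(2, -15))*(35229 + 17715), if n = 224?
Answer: -1978146672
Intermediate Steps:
r(f, Y) = 224
(-37587 + r(2, -15))*(35229 + 17715) = (-37587 + 224)*(35229 + 17715) = -37363*52944 = -1978146672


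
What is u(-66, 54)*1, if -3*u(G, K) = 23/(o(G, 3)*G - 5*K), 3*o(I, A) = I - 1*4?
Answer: -23/3810 ≈ -0.0060367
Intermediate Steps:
o(I, A) = -4/3 + I/3 (o(I, A) = (I - 1*4)/3 = (I - 4)/3 = (-4 + I)/3 = -4/3 + I/3)
u(G, K) = -23/(3*(-5*K + G*(-4/3 + G/3))) (u(G, K) = -23/(3*((-4/3 + G/3)*G - 5*K)) = -23/(3*(G*(-4/3 + G/3) - 5*K)) = -23/(3*(-5*K + G*(-4/3 + G/3))))
u(-66, 54)*1 = -23/(-15*54 - 66*(-4 - 66))*1 = -23/(-810 - 66*(-70))*1 = -23/(-810 + 4620)*1 = -23/3810*1 = -23/3810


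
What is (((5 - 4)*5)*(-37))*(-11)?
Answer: 2035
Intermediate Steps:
(((5 - 4)*5)*(-37))*(-11) = ((1*5)*(-37))*(-11) = (5*(-37))*(-11) = -185*(-11) = 2035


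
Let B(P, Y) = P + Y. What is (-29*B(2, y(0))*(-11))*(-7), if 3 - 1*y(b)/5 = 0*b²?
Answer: -37961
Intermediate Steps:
y(b) = 15 (y(b) = 15 - 0*b² = 15 - 5*0 = 15 + 0 = 15)
(-29*B(2, y(0))*(-11))*(-7) = (-29*(2 + 15)*(-11))*(-7) = (-29*17*(-11))*(-7) = -493*(-11)*(-7) = 5423*(-7) = -37961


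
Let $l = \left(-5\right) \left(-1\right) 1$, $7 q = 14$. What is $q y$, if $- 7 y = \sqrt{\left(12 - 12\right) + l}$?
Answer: $- \frac{2 \sqrt{5}}{7} \approx -0.63888$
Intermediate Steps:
$q = 2$ ($q = \frac{1}{7} \cdot 14 = 2$)
$l = 5$ ($l = 5 \cdot 1 = 5$)
$y = - \frac{\sqrt{5}}{7}$ ($y = - \frac{\sqrt{\left(12 - 12\right) + 5}}{7} = - \frac{\sqrt{0 + 5}}{7} = - \frac{\sqrt{5}}{7} \approx -0.31944$)
$q y = 2 \left(- \frac{\sqrt{5}}{7}\right) = - \frac{2 \sqrt{5}}{7}$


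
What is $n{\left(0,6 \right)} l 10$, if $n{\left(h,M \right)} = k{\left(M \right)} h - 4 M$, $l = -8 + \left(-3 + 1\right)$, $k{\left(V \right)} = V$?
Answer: $2400$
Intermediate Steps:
$l = -10$ ($l = -8 - 2 = -10$)
$n{\left(h,M \right)} = - 4 M + M h$ ($n{\left(h,M \right)} = M h - 4 M = - 4 M + M h$)
$n{\left(0,6 \right)} l 10 = 6 \left(-4 + 0\right) \left(-10\right) 10 = 6 \left(-4\right) \left(-10\right) 10 = \left(-24\right) \left(-10\right) 10 = 240 \cdot 10 = 2400$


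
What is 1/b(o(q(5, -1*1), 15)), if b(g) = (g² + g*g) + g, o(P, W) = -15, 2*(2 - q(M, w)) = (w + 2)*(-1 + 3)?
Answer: 1/435 ≈ 0.0022989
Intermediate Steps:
q(M, w) = -w (q(M, w) = 2 - (w + 2)*(-1 + 3)/2 = 2 - (2 + w)*2/2 = 2 - (4 + 2*w)/2 = 2 + (-2 - w) = -w)
b(g) = g + 2*g² (b(g) = (g² + g²) + g = 2*g² + g = g + 2*g²)
1/b(o(q(5, -1*1), 15)) = 1/(-15*(1 + 2*(-15))) = 1/(-15*(1 - 30)) = 1/(-15*(-29)) = 1/435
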